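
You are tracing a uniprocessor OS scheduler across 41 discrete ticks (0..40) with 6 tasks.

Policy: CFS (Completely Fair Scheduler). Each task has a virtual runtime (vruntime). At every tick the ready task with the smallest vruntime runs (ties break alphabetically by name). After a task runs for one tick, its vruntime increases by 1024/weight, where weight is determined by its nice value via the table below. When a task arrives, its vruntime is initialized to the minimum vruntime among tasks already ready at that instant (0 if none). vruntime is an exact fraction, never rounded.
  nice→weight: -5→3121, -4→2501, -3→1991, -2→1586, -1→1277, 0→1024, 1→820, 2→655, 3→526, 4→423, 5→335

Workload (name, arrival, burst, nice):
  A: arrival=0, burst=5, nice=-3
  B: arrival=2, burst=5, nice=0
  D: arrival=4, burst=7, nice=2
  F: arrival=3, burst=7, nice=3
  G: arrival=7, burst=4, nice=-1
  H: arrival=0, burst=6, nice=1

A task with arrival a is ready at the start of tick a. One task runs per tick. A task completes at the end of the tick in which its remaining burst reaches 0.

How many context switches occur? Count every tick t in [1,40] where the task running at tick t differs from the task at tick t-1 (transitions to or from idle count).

context switches = 32

t=0: vr[A=0 H=0] → run A
t=1: vr[A=1024/1991 H=0] → run H
t=2: vr[A=1024/1991 B=1024/1991 H=256/205] → run A
t=3: vr[A=2048/1991 B=1024/1991 F=1024/1991 H=256/205] → run B
t=4: vr[A=2048/1991 B=3015/1991 D=1024/1991 F=1024/1991 H=256/205] → run D
t=5: vr[A=2048/1991 B=3015/1991 D=2709504/1304105 F=1024/1991 H=256/205] → run F
t=6: vr[A=2048/1991 B=3015/1991 D=2709504/1304105 F=1288704/523633 H=256/205] → run A
t=7: vr[A=3072/1991 B=3015/1991 D=2709504/1304105 F=1288704/523633 G=256/205 H=256/205] → run G
t=8: vr[A=3072/1991 B=3015/1991 D=2709504/1304105 F=1288704/523633 G=536832/261785 H=256/205] → run H
t=9: vr[A=3072/1991 B=3015/1991 D=2709504/1304105 F=1288704/523633 G=536832/261785 H=512/205] → run B
t=10: vr[A=3072/1991 B=5006/1991 D=2709504/1304105 F=1288704/523633 G=536832/261785 H=512/205] → run A
t=11: vr[A=4096/1991 B=5006/1991 D=2709504/1304105 F=1288704/523633 G=536832/261785 H=512/205] → run G
t=12: vr[A=4096/1991 B=5006/1991 D=2709504/1304105 F=1288704/523633 G=746752/261785 H=512/205] → run A
t=13: vr[B=5006/1991 D=2709504/1304105 F=1288704/523633 G=746752/261785 H=512/205] → run D
t=14: vr[B=5006/1991 D=4748288/1304105 F=1288704/523633 G=746752/261785 H=512/205] → run F
t=15: vr[B=5006/1991 D=4748288/1304105 F=2308096/523633 G=746752/261785 H=512/205] → run H
t=16: vr[B=5006/1991 D=4748288/1304105 F=2308096/523633 G=746752/261785 H=768/205] → run B
t=17: vr[B=6997/1991 D=4748288/1304105 F=2308096/523633 G=746752/261785 H=768/205] → run G
t=18: vr[B=6997/1991 D=4748288/1304105 F=2308096/523633 G=956672/261785 H=768/205] → run B
t=19: vr[B=8988/1991 D=4748288/1304105 F=2308096/523633 G=956672/261785 H=768/205] → run D
t=20: vr[B=8988/1991 D=6787072/1304105 F=2308096/523633 G=956672/261785 H=768/205] → run G
t=21: vr[B=8988/1991 D=6787072/1304105 F=2308096/523633 H=768/205] → run H
t=22: vr[B=8988/1991 D=6787072/1304105 F=2308096/523633 H=1024/205] → run F
t=23: vr[B=8988/1991 D=6787072/1304105 F=3327488/523633 H=1024/205] → run B
t=24: vr[D=6787072/1304105 F=3327488/523633 H=1024/205] → run H
t=25: vr[D=6787072/1304105 F=3327488/523633 H=256/41] → run D
t=26: vr[D=8825856/1304105 F=3327488/523633 H=256/41] → run H
t=27: vr[D=8825856/1304105 F=3327488/523633] → run F
t=28: vr[D=8825856/1304105 F=4346880/523633] → run D
t=29: vr[D=2172928/260821 F=4346880/523633] → run F
t=30: vr[D=2172928/260821 F=5366272/523633] → run D
t=31: vr[D=12903424/1304105 F=5366272/523633] → run D
t=32: vr[F=5366272/523633] → run F
t=33: vr[F=6385664/523633] → run F
t=34: (idle)
t=35: (idle)
t=36: (idle)
t=37: (idle)
t=38: (idle)
t=39: (idle)
t=40: (idle)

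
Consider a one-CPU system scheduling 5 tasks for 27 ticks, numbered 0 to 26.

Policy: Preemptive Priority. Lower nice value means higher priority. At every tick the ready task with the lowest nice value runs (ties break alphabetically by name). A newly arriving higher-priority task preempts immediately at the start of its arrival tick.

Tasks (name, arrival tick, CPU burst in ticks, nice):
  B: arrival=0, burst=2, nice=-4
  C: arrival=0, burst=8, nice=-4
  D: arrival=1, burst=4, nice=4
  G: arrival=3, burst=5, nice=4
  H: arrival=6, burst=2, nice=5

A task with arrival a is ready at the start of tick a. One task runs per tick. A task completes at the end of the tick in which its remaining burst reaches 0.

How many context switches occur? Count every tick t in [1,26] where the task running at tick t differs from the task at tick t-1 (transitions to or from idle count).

t=0: ready={B,C} → run B
t=1: ready={B,C,D} → run B
t=2: ready={C,D} → run C
t=3: ready={C,D,G} → run C
t=4: ready={C,D,G} → run C
t=5: ready={C,D,G} → run C
t=6: ready={C,D,G,H} → run C
t=7: ready={C,D,G,H} → run C
t=8: ready={C,D,G,H} → run C
t=9: ready={C,D,G,H} → run C
t=10: ready={D,G,H} → run D
t=11: ready={D,G,H} → run D
t=12: ready={D,G,H} → run D
t=13: ready={D,G,H} → run D
t=14: ready={G,H} → run G
t=15: ready={G,H} → run G
t=16: ready={G,H} → run G
t=17: ready={G,H} → run G
t=18: ready={G,H} → run G
t=19: ready={H} → run H
t=20: ready={H} → run H
t=21: (idle)
t=22: (idle)
t=23: (idle)
t=24: (idle)
t=25: (idle)
t=26: (idle)

context switches = 5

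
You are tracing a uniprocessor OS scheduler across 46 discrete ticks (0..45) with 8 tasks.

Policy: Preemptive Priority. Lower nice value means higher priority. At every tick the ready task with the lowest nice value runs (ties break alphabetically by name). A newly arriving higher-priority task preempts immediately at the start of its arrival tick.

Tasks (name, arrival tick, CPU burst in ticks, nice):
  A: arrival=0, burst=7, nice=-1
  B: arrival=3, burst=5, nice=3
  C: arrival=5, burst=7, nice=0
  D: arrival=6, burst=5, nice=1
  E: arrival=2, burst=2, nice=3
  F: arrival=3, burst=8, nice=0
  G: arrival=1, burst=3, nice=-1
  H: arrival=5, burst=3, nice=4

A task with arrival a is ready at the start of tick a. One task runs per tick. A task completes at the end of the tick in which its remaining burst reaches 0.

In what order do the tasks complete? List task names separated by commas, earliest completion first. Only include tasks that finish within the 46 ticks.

t=0: ready={A} → run A
t=1: ready={A,G} → run A
t=2: ready={A,E,G} → run A
t=3: ready={A,B,E,F,G} → run A
t=4: ready={A,B,E,F,G} → run A
t=5: ready={A,B,C,E,F,G,H} → run A
t=6: ready={A,B,C,D,E,F,G,H} → run A
t=7: ready={B,C,D,E,F,G,H} → run G
t=8: ready={B,C,D,E,F,G,H} → run G
t=9: ready={B,C,D,E,F,G,H} → run G
t=10: ready={B,C,D,E,F,H} → run C
t=11: ready={B,C,D,E,F,H} → run C
t=12: ready={B,C,D,E,F,H} → run C
t=13: ready={B,C,D,E,F,H} → run C
t=14: ready={B,C,D,E,F,H} → run C
t=15: ready={B,C,D,E,F,H} → run C
t=16: ready={B,C,D,E,F,H} → run C
t=17: ready={B,D,E,F,H} → run F
t=18: ready={B,D,E,F,H} → run F
t=19: ready={B,D,E,F,H} → run F
t=20: ready={B,D,E,F,H} → run F
t=21: ready={B,D,E,F,H} → run F
t=22: ready={B,D,E,F,H} → run F
t=23: ready={B,D,E,F,H} → run F
t=24: ready={B,D,E,F,H} → run F
t=25: ready={B,D,E,H} → run D
t=26: ready={B,D,E,H} → run D
t=27: ready={B,D,E,H} → run D
t=28: ready={B,D,E,H} → run D
t=29: ready={B,D,E,H} → run D
t=30: ready={B,E,H} → run B
t=31: ready={B,E,H} → run B
t=32: ready={B,E,H} → run B
t=33: ready={B,E,H} → run B
t=34: ready={B,E,H} → run B
t=35: ready={E,H} → run E
t=36: ready={E,H} → run E
t=37: ready={H} → run H
t=38: ready={H} → run H
t=39: ready={H} → run H
t=40: (idle)
t=41: (idle)
t=42: (idle)
t=43: (idle)
t=44: (idle)
t=45: (idle)

completion order = A, G, C, F, D, B, E, H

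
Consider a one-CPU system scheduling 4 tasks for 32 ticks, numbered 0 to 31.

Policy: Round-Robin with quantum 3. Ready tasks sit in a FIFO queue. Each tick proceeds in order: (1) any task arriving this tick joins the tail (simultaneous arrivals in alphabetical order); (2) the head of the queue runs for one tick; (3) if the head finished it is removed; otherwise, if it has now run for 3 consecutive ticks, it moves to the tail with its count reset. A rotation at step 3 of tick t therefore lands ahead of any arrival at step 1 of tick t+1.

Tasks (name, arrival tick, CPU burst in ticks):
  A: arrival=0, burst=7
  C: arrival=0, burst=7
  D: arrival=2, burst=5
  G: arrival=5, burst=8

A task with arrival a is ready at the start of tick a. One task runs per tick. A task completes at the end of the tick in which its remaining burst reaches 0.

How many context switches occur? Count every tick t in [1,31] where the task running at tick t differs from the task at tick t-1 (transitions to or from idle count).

context switches = 11

t=0: queue=[A,C] q_used=0 → run A
t=1: queue=[A,C] q_used=1 → run A
t=2: queue=[A,C,D] q_used=2 → run A
t=3: queue=[C,D,A] q_used=0 → run C
t=4: queue=[C,D,A] q_used=1 → run C
t=5: queue=[C,D,A,G] q_used=2 → run C
t=6: queue=[D,A,G,C] q_used=0 → run D
t=7: queue=[D,A,G,C] q_used=1 → run D
t=8: queue=[D,A,G,C] q_used=2 → run D
t=9: queue=[A,G,C,D] q_used=0 → run A
t=10: queue=[A,G,C,D] q_used=1 → run A
t=11: queue=[A,G,C,D] q_used=2 → run A
t=12: queue=[G,C,D,A] q_used=0 → run G
t=13: queue=[G,C,D,A] q_used=1 → run G
t=14: queue=[G,C,D,A] q_used=2 → run G
t=15: queue=[C,D,A,G] q_used=0 → run C
t=16: queue=[C,D,A,G] q_used=1 → run C
t=17: queue=[C,D,A,G] q_used=2 → run C
t=18: queue=[D,A,G,C] q_used=0 → run D
t=19: queue=[D,A,G,C] q_used=1 → run D
t=20: queue=[A,G,C] q_used=0 → run A
t=21: queue=[G,C] q_used=0 → run G
t=22: queue=[G,C] q_used=1 → run G
t=23: queue=[G,C] q_used=2 → run G
t=24: queue=[C,G] q_used=0 → run C
t=25: queue=[G] q_used=0 → run G
t=26: queue=[G] q_used=1 → run G
t=27: (idle)
t=28: (idle)
t=29: (idle)
t=30: (idle)
t=31: (idle)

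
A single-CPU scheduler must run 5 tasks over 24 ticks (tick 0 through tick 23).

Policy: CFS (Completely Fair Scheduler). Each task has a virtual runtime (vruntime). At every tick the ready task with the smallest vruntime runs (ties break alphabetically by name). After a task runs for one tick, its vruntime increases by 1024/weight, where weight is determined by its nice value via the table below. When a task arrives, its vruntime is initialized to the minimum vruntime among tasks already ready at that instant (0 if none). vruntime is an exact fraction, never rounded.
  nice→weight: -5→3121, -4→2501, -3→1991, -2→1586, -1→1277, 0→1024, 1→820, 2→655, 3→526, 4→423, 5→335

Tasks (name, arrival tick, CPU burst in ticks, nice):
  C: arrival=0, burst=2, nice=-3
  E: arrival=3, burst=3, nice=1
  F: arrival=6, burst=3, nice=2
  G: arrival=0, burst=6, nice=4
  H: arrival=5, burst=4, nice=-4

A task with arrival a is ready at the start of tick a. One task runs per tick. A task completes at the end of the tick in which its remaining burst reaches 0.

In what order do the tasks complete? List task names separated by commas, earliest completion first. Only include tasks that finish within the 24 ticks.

completion order = C, H, E, F, G

t=0: vr[C=0 G=0] → run C
t=1: vr[C=1024/1991 G=0] → run G
t=2: vr[C=1024/1991 G=1024/423] → run C
t=3: vr[E=1024/423 G=1024/423] → run E
t=4: vr[E=318208/86715 G=1024/423] → run G
t=5: vr[E=318208/86715 G=2048/423 H=318208/86715] → run E
t=6: vr[E=426496/86715 F=318208/86715 G=2048/423 H=318208/86715] → run F
t=7: vr[E=426496/86715 F=11888896/2271933 G=2048/423 H=318208/86715] → run H
t=8: vr[E=426496/86715 F=11888896/2271933 G=2048/423 H=21576448/5289615] → run H
t=9: vr[E=426496/86715 F=11888896/2271933 G=2048/423 H=23742208/5289615] → run H
t=10: vr[E=426496/86715 F=11888896/2271933 G=2048/423 H=25907968/5289615] → run G
t=11: vr[E=426496/86715 F=11888896/2271933 G=1024/141 H=25907968/5289615] → run H
t=12: vr[E=426496/86715 F=11888896/2271933 G=1024/141] → run E
t=13: vr[F=11888896/2271933 G=1024/141] → run F
t=14: vr[F=77203712/11359665 G=1024/141] → run F
t=15: vr[G=1024/141] → run G
t=16: vr[G=4096/423] → run G
t=17: vr[G=5120/423] → run G
t=18: (idle)
t=19: (idle)
t=20: (idle)
t=21: (idle)
t=22: (idle)
t=23: (idle)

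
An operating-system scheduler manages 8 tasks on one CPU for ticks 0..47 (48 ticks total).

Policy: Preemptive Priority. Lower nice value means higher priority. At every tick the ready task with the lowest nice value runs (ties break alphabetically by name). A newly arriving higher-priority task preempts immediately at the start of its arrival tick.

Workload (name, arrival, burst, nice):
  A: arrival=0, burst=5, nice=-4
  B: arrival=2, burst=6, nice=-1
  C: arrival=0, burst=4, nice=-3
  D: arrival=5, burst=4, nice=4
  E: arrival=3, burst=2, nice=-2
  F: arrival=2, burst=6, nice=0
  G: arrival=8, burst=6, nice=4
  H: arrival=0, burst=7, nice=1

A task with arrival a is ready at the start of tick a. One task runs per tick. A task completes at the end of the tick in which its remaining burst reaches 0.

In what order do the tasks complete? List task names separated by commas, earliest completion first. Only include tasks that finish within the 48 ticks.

t=0: ready={A,C,H} → run A
t=1: ready={A,C,H} → run A
t=2: ready={A,B,C,F,H} → run A
t=3: ready={A,B,C,E,F,H} → run A
t=4: ready={A,B,C,E,F,H} → run A
t=5: ready={B,C,D,E,F,H} → run C
t=6: ready={B,C,D,E,F,H} → run C
t=7: ready={B,C,D,E,F,H} → run C
t=8: ready={B,C,D,E,F,G,H} → run C
t=9: ready={B,D,E,F,G,H} → run E
t=10: ready={B,D,E,F,G,H} → run E
t=11: ready={B,D,F,G,H} → run B
t=12: ready={B,D,F,G,H} → run B
t=13: ready={B,D,F,G,H} → run B
t=14: ready={B,D,F,G,H} → run B
t=15: ready={B,D,F,G,H} → run B
t=16: ready={B,D,F,G,H} → run B
t=17: ready={D,F,G,H} → run F
t=18: ready={D,F,G,H} → run F
t=19: ready={D,F,G,H} → run F
t=20: ready={D,F,G,H} → run F
t=21: ready={D,F,G,H} → run F
t=22: ready={D,F,G,H} → run F
t=23: ready={D,G,H} → run H
t=24: ready={D,G,H} → run H
t=25: ready={D,G,H} → run H
t=26: ready={D,G,H} → run H
t=27: ready={D,G,H} → run H
t=28: ready={D,G,H} → run H
t=29: ready={D,G,H} → run H
t=30: ready={D,G} → run D
t=31: ready={D,G} → run D
t=32: ready={D,G} → run D
t=33: ready={D,G} → run D
t=34: ready={G} → run G
t=35: ready={G} → run G
t=36: ready={G} → run G
t=37: ready={G} → run G
t=38: ready={G} → run G
t=39: ready={G} → run G
t=40: (idle)
t=41: (idle)
t=42: (idle)
t=43: (idle)
t=44: (idle)
t=45: (idle)
t=46: (idle)
t=47: (idle)

completion order = A, C, E, B, F, H, D, G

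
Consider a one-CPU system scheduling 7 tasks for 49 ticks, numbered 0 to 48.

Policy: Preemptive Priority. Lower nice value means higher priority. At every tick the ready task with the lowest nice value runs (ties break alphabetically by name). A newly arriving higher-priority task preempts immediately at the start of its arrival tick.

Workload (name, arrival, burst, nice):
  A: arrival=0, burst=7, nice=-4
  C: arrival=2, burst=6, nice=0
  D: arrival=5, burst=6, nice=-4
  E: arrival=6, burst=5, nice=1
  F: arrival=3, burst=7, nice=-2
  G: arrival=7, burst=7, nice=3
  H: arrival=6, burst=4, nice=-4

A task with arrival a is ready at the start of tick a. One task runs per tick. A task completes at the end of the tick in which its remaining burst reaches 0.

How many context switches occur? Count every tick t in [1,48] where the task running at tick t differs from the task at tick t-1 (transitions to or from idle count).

context switches = 7

t=0: ready={A} → run A
t=1: ready={A} → run A
t=2: ready={A,C} → run A
t=3: ready={A,C,F} → run A
t=4: ready={A,C,F} → run A
t=5: ready={A,C,D,F} → run A
t=6: ready={A,C,D,E,F,H} → run A
t=7: ready={C,D,E,F,G,H} → run D
t=8: ready={C,D,E,F,G,H} → run D
t=9: ready={C,D,E,F,G,H} → run D
t=10: ready={C,D,E,F,G,H} → run D
t=11: ready={C,D,E,F,G,H} → run D
t=12: ready={C,D,E,F,G,H} → run D
t=13: ready={C,E,F,G,H} → run H
t=14: ready={C,E,F,G,H} → run H
t=15: ready={C,E,F,G,H} → run H
t=16: ready={C,E,F,G,H} → run H
t=17: ready={C,E,F,G} → run F
t=18: ready={C,E,F,G} → run F
t=19: ready={C,E,F,G} → run F
t=20: ready={C,E,F,G} → run F
t=21: ready={C,E,F,G} → run F
t=22: ready={C,E,F,G} → run F
t=23: ready={C,E,F,G} → run F
t=24: ready={C,E,G} → run C
t=25: ready={C,E,G} → run C
t=26: ready={C,E,G} → run C
t=27: ready={C,E,G} → run C
t=28: ready={C,E,G} → run C
t=29: ready={C,E,G} → run C
t=30: ready={E,G} → run E
t=31: ready={E,G} → run E
t=32: ready={E,G} → run E
t=33: ready={E,G} → run E
t=34: ready={E,G} → run E
t=35: ready={G} → run G
t=36: ready={G} → run G
t=37: ready={G} → run G
t=38: ready={G} → run G
t=39: ready={G} → run G
t=40: ready={G} → run G
t=41: ready={G} → run G
t=42: (idle)
t=43: (idle)
t=44: (idle)
t=45: (idle)
t=46: (idle)
t=47: (idle)
t=48: (idle)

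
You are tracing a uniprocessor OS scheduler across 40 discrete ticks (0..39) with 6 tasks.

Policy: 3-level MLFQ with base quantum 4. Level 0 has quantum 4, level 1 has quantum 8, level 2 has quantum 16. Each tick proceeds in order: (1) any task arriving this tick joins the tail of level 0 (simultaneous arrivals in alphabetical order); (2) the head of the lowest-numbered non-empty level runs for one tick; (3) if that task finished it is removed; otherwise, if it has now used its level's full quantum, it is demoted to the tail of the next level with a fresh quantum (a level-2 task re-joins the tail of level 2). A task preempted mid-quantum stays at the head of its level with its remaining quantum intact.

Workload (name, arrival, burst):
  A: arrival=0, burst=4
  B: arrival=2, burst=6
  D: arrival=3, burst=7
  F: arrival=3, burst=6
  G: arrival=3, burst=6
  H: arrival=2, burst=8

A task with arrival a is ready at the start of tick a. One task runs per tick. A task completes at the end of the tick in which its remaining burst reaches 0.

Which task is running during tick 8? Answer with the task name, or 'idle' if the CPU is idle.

running at tick 8 = H

t=0: L0/L1/L2 = A/-/- → run A
t=1: L0/L1/L2 = A/-/- → run A
t=2: L0/L1/L2 = ABH/-/- → run A
t=3: L0/L1/L2 = ABHDFG/-/- → run A
t=4: L0/L1/L2 = BHDFG/-/- → run B
t=5: L0/L1/L2 = BHDFG/-/- → run B
t=6: L0/L1/L2 = BHDFG/-/- → run B
t=7: L0/L1/L2 = BHDFG/-/- → run B
t=8: L0/L1/L2 = HDFG/B/- → run H
t=9: L0/L1/L2 = HDFG/B/- → run H
t=10: L0/L1/L2 = HDFG/B/- → run H
t=11: L0/L1/L2 = HDFG/B/- → run H
t=12: L0/L1/L2 = DFG/BH/- → run D
t=13: L0/L1/L2 = DFG/BH/- → run D
t=14: L0/L1/L2 = DFG/BH/- → run D
t=15: L0/L1/L2 = DFG/BH/- → run D
t=16: L0/L1/L2 = FG/BHD/- → run F
t=17: L0/L1/L2 = FG/BHD/- → run F
t=18: L0/L1/L2 = FG/BHD/- → run F
t=19: L0/L1/L2 = FG/BHD/- → run F
t=20: L0/L1/L2 = G/BHDF/- → run G
t=21: L0/L1/L2 = G/BHDF/- → run G
t=22: L0/L1/L2 = G/BHDF/- → run G
t=23: L0/L1/L2 = G/BHDF/- → run G
t=24: L0/L1/L2 = -/BHDFG/- → run B
t=25: L0/L1/L2 = -/BHDFG/- → run B
t=26: L0/L1/L2 = -/HDFG/- → run H
t=27: L0/L1/L2 = -/HDFG/- → run H
t=28: L0/L1/L2 = -/HDFG/- → run H
t=29: L0/L1/L2 = -/HDFG/- → run H
t=30: L0/L1/L2 = -/DFG/- → run D
t=31: L0/L1/L2 = -/DFG/- → run D
t=32: L0/L1/L2 = -/DFG/- → run D
t=33: L0/L1/L2 = -/FG/- → run F
t=34: L0/L1/L2 = -/FG/- → run F
t=35: L0/L1/L2 = -/G/- → run G
t=36: L0/L1/L2 = -/G/- → run G
t=37: (idle)
t=38: (idle)
t=39: (idle)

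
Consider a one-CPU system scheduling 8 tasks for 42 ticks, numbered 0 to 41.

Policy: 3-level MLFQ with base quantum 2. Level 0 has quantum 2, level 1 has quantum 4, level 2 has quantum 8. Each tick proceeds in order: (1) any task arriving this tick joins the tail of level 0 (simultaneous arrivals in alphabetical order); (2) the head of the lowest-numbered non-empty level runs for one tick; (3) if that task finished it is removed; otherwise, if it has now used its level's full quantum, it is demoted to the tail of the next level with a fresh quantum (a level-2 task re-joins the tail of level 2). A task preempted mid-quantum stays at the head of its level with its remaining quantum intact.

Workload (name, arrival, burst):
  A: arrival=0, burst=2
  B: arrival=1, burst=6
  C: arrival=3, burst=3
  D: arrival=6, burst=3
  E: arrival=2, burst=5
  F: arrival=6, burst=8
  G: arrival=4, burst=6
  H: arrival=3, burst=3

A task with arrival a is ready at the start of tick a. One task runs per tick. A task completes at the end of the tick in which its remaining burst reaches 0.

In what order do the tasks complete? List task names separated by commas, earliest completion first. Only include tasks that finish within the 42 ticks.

completion order = A, B, E, C, H, G, D, F

t=0: L0/L1/L2 = A/-/- → run A
t=1: L0/L1/L2 = AB/-/- → run A
t=2: L0/L1/L2 = BE/-/- → run B
t=3: L0/L1/L2 = BECH/-/- → run B
t=4: L0/L1/L2 = ECHG/B/- → run E
t=5: L0/L1/L2 = ECHG/B/- → run E
t=6: L0/L1/L2 = CHGDF/BE/- → run C
t=7: L0/L1/L2 = CHGDF/BE/- → run C
t=8: L0/L1/L2 = HGDF/BEC/- → run H
t=9: L0/L1/L2 = HGDF/BEC/- → run H
t=10: L0/L1/L2 = GDF/BECH/- → run G
t=11: L0/L1/L2 = GDF/BECH/- → run G
t=12: L0/L1/L2 = DF/BECHG/- → run D
t=13: L0/L1/L2 = DF/BECHG/- → run D
t=14: L0/L1/L2 = F/BECHGD/- → run F
t=15: L0/L1/L2 = F/BECHGD/- → run F
t=16: L0/L1/L2 = -/BECHGDF/- → run B
t=17: L0/L1/L2 = -/BECHGDF/- → run B
t=18: L0/L1/L2 = -/BECHGDF/- → run B
t=19: L0/L1/L2 = -/BECHGDF/- → run B
t=20: L0/L1/L2 = -/ECHGDF/- → run E
t=21: L0/L1/L2 = -/ECHGDF/- → run E
t=22: L0/L1/L2 = -/ECHGDF/- → run E
t=23: L0/L1/L2 = -/CHGDF/- → run C
t=24: L0/L1/L2 = -/HGDF/- → run H
t=25: L0/L1/L2 = -/GDF/- → run G
t=26: L0/L1/L2 = -/GDF/- → run G
t=27: L0/L1/L2 = -/GDF/- → run G
t=28: L0/L1/L2 = -/GDF/- → run G
t=29: L0/L1/L2 = -/DF/- → run D
t=30: L0/L1/L2 = -/F/- → run F
t=31: L0/L1/L2 = -/F/- → run F
t=32: L0/L1/L2 = -/F/- → run F
t=33: L0/L1/L2 = -/F/- → run F
t=34: L0/L1/L2 = -/-/F → run F
t=35: L0/L1/L2 = -/-/F → run F
t=36: (idle)
t=37: (idle)
t=38: (idle)
t=39: (idle)
t=40: (idle)
t=41: (idle)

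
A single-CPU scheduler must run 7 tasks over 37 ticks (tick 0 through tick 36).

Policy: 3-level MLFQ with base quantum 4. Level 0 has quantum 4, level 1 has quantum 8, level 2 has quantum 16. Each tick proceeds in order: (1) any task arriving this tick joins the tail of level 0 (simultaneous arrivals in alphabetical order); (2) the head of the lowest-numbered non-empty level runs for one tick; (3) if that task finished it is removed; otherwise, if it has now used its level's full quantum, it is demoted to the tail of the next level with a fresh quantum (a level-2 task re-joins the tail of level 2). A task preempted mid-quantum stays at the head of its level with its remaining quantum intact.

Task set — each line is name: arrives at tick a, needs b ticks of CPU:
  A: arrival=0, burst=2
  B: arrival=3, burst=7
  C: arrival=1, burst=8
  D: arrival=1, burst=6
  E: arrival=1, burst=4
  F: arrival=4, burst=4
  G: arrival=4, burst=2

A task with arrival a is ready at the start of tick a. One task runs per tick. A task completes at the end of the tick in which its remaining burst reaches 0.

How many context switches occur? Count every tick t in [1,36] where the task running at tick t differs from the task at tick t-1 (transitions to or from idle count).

t=0: L0/L1/L2 = A/-/- → run A
t=1: L0/L1/L2 = ACDE/-/- → run A
t=2: L0/L1/L2 = CDE/-/- → run C
t=3: L0/L1/L2 = CDEB/-/- → run C
t=4: L0/L1/L2 = CDEBFG/-/- → run C
t=5: L0/L1/L2 = CDEBFG/-/- → run C
t=6: L0/L1/L2 = DEBFG/C/- → run D
t=7: L0/L1/L2 = DEBFG/C/- → run D
t=8: L0/L1/L2 = DEBFG/C/- → run D
t=9: L0/L1/L2 = DEBFG/C/- → run D
t=10: L0/L1/L2 = EBFG/CD/- → run E
t=11: L0/L1/L2 = EBFG/CD/- → run E
t=12: L0/L1/L2 = EBFG/CD/- → run E
t=13: L0/L1/L2 = EBFG/CD/- → run E
t=14: L0/L1/L2 = BFG/CD/- → run B
t=15: L0/L1/L2 = BFG/CD/- → run B
t=16: L0/L1/L2 = BFG/CD/- → run B
t=17: L0/L1/L2 = BFG/CD/- → run B
t=18: L0/L1/L2 = FG/CDB/- → run F
t=19: L0/L1/L2 = FG/CDB/- → run F
t=20: L0/L1/L2 = FG/CDB/- → run F
t=21: L0/L1/L2 = FG/CDB/- → run F
t=22: L0/L1/L2 = G/CDB/- → run G
t=23: L0/L1/L2 = G/CDB/- → run G
t=24: L0/L1/L2 = -/CDB/- → run C
t=25: L0/L1/L2 = -/CDB/- → run C
t=26: L0/L1/L2 = -/CDB/- → run C
t=27: L0/L1/L2 = -/CDB/- → run C
t=28: L0/L1/L2 = -/DB/- → run D
t=29: L0/L1/L2 = -/DB/- → run D
t=30: L0/L1/L2 = -/B/- → run B
t=31: L0/L1/L2 = -/B/- → run B
t=32: L0/L1/L2 = -/B/- → run B
t=33: (idle)
t=34: (idle)
t=35: (idle)
t=36: (idle)

context switches = 10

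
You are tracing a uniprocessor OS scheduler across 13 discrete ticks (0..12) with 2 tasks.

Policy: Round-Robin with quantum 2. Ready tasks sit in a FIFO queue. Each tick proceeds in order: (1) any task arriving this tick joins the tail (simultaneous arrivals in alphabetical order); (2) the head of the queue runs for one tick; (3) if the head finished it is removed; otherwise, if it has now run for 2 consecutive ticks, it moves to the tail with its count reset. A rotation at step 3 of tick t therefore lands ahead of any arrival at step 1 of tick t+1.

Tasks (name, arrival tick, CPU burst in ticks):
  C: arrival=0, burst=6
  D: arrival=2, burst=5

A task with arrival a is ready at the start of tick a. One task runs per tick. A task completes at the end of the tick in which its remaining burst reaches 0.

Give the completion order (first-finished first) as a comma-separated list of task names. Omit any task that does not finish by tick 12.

completion order = C, D

t=0: queue=[C] q_used=0 → run C
t=1: queue=[C] q_used=1 → run C
t=2: queue=[C,D] q_used=0 → run C
t=3: queue=[C,D] q_used=1 → run C
t=4: queue=[D,C] q_used=0 → run D
t=5: queue=[D,C] q_used=1 → run D
t=6: queue=[C,D] q_used=0 → run C
t=7: queue=[C,D] q_used=1 → run C
t=8: queue=[D] q_used=0 → run D
t=9: queue=[D] q_used=1 → run D
t=10: queue=[D] q_used=0 → run D
t=11: (idle)
t=12: (idle)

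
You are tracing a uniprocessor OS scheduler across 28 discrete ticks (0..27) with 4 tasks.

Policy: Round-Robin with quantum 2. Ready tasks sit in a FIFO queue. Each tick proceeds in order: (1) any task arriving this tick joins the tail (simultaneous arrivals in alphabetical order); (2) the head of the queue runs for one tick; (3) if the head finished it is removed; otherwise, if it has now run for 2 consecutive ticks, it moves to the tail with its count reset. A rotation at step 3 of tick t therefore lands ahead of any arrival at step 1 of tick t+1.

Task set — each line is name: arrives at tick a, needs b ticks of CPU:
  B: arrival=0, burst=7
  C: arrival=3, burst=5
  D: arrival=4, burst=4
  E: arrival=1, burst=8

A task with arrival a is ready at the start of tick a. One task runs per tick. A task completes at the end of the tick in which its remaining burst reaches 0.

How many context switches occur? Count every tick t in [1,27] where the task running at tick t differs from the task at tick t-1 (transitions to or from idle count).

t=0: queue=[B] q_used=0 → run B
t=1: queue=[B,E] q_used=1 → run B
t=2: queue=[E,B] q_used=0 → run E
t=3: queue=[E,B,C] q_used=1 → run E
t=4: queue=[B,C,E,D] q_used=0 → run B
t=5: queue=[B,C,E,D] q_used=1 → run B
t=6: queue=[C,E,D,B] q_used=0 → run C
t=7: queue=[C,E,D,B] q_used=1 → run C
t=8: queue=[E,D,B,C] q_used=0 → run E
t=9: queue=[E,D,B,C] q_used=1 → run E
t=10: queue=[D,B,C,E] q_used=0 → run D
t=11: queue=[D,B,C,E] q_used=1 → run D
t=12: queue=[B,C,E,D] q_used=0 → run B
t=13: queue=[B,C,E,D] q_used=1 → run B
t=14: queue=[C,E,D,B] q_used=0 → run C
t=15: queue=[C,E,D,B] q_used=1 → run C
t=16: queue=[E,D,B,C] q_used=0 → run E
t=17: queue=[E,D,B,C] q_used=1 → run E
t=18: queue=[D,B,C,E] q_used=0 → run D
t=19: queue=[D,B,C,E] q_used=1 → run D
t=20: queue=[B,C,E] q_used=0 → run B
t=21: queue=[C,E] q_used=0 → run C
t=22: queue=[E] q_used=0 → run E
t=23: queue=[E] q_used=1 → run E
t=24: (idle)
t=25: (idle)
t=26: (idle)
t=27: (idle)

context switches = 13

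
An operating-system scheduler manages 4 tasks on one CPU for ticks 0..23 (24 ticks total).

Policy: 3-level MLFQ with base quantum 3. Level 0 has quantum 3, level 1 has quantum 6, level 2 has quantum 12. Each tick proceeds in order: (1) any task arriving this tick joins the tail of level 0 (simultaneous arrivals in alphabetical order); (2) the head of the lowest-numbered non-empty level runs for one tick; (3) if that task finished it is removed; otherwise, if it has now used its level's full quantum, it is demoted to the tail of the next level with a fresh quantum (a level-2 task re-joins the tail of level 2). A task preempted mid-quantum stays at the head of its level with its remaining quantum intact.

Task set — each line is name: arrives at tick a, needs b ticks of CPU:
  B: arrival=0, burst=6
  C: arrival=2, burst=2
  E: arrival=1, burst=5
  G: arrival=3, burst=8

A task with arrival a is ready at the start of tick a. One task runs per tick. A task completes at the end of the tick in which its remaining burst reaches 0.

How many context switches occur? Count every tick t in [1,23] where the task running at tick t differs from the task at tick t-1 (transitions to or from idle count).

t=0: L0/L1/L2 = B/-/- → run B
t=1: L0/L1/L2 = BE/-/- → run B
t=2: L0/L1/L2 = BEC/-/- → run B
t=3: L0/L1/L2 = ECG/B/- → run E
t=4: L0/L1/L2 = ECG/B/- → run E
t=5: L0/L1/L2 = ECG/B/- → run E
t=6: L0/L1/L2 = CG/BE/- → run C
t=7: L0/L1/L2 = CG/BE/- → run C
t=8: L0/L1/L2 = G/BE/- → run G
t=9: L0/L1/L2 = G/BE/- → run G
t=10: L0/L1/L2 = G/BE/- → run G
t=11: L0/L1/L2 = -/BEG/- → run B
t=12: L0/L1/L2 = -/BEG/- → run B
t=13: L0/L1/L2 = -/BEG/- → run B
t=14: L0/L1/L2 = -/EG/- → run E
t=15: L0/L1/L2 = -/EG/- → run E
t=16: L0/L1/L2 = -/G/- → run G
t=17: L0/L1/L2 = -/G/- → run G
t=18: L0/L1/L2 = -/G/- → run G
t=19: L0/L1/L2 = -/G/- → run G
t=20: L0/L1/L2 = -/G/- → run G
t=21: (idle)
t=22: (idle)
t=23: (idle)

context switches = 7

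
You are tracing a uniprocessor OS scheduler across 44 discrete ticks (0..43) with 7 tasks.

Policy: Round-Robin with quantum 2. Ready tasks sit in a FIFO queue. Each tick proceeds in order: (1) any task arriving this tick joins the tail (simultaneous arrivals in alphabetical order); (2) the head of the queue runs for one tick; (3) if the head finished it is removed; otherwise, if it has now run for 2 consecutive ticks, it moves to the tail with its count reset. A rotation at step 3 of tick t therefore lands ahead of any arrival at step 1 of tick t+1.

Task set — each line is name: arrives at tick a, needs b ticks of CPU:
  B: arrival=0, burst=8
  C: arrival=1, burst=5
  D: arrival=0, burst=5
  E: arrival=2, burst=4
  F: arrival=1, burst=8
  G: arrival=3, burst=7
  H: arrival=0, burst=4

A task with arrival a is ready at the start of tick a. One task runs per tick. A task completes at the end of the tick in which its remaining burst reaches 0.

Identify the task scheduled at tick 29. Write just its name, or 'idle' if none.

running at tick 29 = G

t=0: queue=[B,D,H] q_used=0 → run B
t=1: queue=[B,D,H,C,F] q_used=1 → run B
t=2: queue=[D,H,C,F,B,E] q_used=0 → run D
t=3: queue=[D,H,C,F,B,E,G] q_used=1 → run D
t=4: queue=[H,C,F,B,E,G,D] q_used=0 → run H
t=5: queue=[H,C,F,B,E,G,D] q_used=1 → run H
t=6: queue=[C,F,B,E,G,D,H] q_used=0 → run C
t=7: queue=[C,F,B,E,G,D,H] q_used=1 → run C
t=8: queue=[F,B,E,G,D,H,C] q_used=0 → run F
t=9: queue=[F,B,E,G,D,H,C] q_used=1 → run F
t=10: queue=[B,E,G,D,H,C,F] q_used=0 → run B
t=11: queue=[B,E,G,D,H,C,F] q_used=1 → run B
t=12: queue=[E,G,D,H,C,F,B] q_used=0 → run E
t=13: queue=[E,G,D,H,C,F,B] q_used=1 → run E
t=14: queue=[G,D,H,C,F,B,E] q_used=0 → run G
t=15: queue=[G,D,H,C,F,B,E] q_used=1 → run G
t=16: queue=[D,H,C,F,B,E,G] q_used=0 → run D
t=17: queue=[D,H,C,F,B,E,G] q_used=1 → run D
t=18: queue=[H,C,F,B,E,G,D] q_used=0 → run H
t=19: queue=[H,C,F,B,E,G,D] q_used=1 → run H
t=20: queue=[C,F,B,E,G,D] q_used=0 → run C
t=21: queue=[C,F,B,E,G,D] q_used=1 → run C
t=22: queue=[F,B,E,G,D,C] q_used=0 → run F
t=23: queue=[F,B,E,G,D,C] q_used=1 → run F
t=24: queue=[B,E,G,D,C,F] q_used=0 → run B
t=25: queue=[B,E,G,D,C,F] q_used=1 → run B
t=26: queue=[E,G,D,C,F,B] q_used=0 → run E
t=27: queue=[E,G,D,C,F,B] q_used=1 → run E
t=28: queue=[G,D,C,F,B] q_used=0 → run G
t=29: queue=[G,D,C,F,B] q_used=1 → run G
t=30: queue=[D,C,F,B,G] q_used=0 → run D
t=31: queue=[C,F,B,G] q_used=0 → run C
t=32: queue=[F,B,G] q_used=0 → run F
t=33: queue=[F,B,G] q_used=1 → run F
t=34: queue=[B,G,F] q_used=0 → run B
t=35: queue=[B,G,F] q_used=1 → run B
t=36: queue=[G,F] q_used=0 → run G
t=37: queue=[G,F] q_used=1 → run G
t=38: queue=[F,G] q_used=0 → run F
t=39: queue=[F,G] q_used=1 → run F
t=40: queue=[G] q_used=0 → run G
t=41: (idle)
t=42: (idle)
t=43: (idle)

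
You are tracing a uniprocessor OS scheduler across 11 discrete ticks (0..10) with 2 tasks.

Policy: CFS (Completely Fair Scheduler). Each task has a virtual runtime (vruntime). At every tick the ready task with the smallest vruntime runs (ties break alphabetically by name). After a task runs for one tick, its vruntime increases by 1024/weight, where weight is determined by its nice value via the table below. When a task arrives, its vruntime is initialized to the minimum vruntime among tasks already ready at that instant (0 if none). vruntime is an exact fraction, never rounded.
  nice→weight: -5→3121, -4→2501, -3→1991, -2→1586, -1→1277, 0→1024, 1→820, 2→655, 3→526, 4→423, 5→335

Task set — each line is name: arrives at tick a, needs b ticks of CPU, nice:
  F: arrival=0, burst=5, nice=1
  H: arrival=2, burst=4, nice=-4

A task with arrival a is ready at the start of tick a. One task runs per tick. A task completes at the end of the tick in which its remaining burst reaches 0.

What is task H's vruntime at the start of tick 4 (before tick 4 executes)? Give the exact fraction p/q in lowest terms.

t=0: vr[F=0] → run F
t=1: vr[F=256/205] → run F
t=2: vr[F=512/205 H=512/205] → run F
t=3: vr[F=768/205 H=512/205] → run H
t=4: vr[F=768/205 H=36352/12505] → run H
t=5: vr[F=768/205 H=41472/12505] → run H
t=6: vr[F=768/205 H=46592/12505] → run H
t=7: vr[F=768/205] → run F
t=8: vr[F=1024/205] → run F
t=9: (idle)
t=10: (idle)

vruntime(H, start of tick 4) = 36352/12505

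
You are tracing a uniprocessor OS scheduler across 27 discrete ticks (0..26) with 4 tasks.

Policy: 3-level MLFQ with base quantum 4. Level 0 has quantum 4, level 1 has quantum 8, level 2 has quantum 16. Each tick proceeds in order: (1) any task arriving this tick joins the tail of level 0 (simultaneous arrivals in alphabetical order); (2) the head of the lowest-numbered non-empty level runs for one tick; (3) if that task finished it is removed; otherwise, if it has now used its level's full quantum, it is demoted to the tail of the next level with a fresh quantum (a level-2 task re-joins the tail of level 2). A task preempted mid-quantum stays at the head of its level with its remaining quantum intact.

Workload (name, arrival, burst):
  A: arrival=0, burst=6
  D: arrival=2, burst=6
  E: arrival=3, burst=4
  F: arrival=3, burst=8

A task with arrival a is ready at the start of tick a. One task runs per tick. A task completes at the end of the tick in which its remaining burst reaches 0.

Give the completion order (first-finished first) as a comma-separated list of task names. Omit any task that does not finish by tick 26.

completion order = E, A, D, F

t=0: L0/L1/L2 = A/-/- → run A
t=1: L0/L1/L2 = A/-/- → run A
t=2: L0/L1/L2 = AD/-/- → run A
t=3: L0/L1/L2 = ADEF/-/- → run A
t=4: L0/L1/L2 = DEF/A/- → run D
t=5: L0/L1/L2 = DEF/A/- → run D
t=6: L0/L1/L2 = DEF/A/- → run D
t=7: L0/L1/L2 = DEF/A/- → run D
t=8: L0/L1/L2 = EF/AD/- → run E
t=9: L0/L1/L2 = EF/AD/- → run E
t=10: L0/L1/L2 = EF/AD/- → run E
t=11: L0/L1/L2 = EF/AD/- → run E
t=12: L0/L1/L2 = F/AD/- → run F
t=13: L0/L1/L2 = F/AD/- → run F
t=14: L0/L1/L2 = F/AD/- → run F
t=15: L0/L1/L2 = F/AD/- → run F
t=16: L0/L1/L2 = -/ADF/- → run A
t=17: L0/L1/L2 = -/ADF/- → run A
t=18: L0/L1/L2 = -/DF/- → run D
t=19: L0/L1/L2 = -/DF/- → run D
t=20: L0/L1/L2 = -/F/- → run F
t=21: L0/L1/L2 = -/F/- → run F
t=22: L0/L1/L2 = -/F/- → run F
t=23: L0/L1/L2 = -/F/- → run F
t=24: (idle)
t=25: (idle)
t=26: (idle)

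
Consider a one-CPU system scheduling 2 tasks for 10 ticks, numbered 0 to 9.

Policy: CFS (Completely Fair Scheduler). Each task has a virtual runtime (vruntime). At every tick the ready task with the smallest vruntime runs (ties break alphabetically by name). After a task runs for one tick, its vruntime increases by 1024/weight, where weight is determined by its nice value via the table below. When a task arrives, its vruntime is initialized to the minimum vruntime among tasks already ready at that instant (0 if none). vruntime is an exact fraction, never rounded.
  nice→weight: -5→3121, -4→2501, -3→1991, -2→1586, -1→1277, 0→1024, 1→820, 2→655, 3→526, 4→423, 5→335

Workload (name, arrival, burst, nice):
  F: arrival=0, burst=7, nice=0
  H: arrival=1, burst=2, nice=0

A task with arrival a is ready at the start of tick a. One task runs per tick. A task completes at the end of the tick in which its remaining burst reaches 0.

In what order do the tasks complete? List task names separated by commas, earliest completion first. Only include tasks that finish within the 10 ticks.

completion order = H, F

t=0: vr[F=0] → run F
t=1: vr[F=1 H=1] → run F
t=2: vr[F=2 H=1] → run H
t=3: vr[F=2 H=2] → run F
t=4: vr[F=3 H=2] → run H
t=5: vr[F=3] → run F
t=6: vr[F=4] → run F
t=7: vr[F=5] → run F
t=8: vr[F=6] → run F
t=9: (idle)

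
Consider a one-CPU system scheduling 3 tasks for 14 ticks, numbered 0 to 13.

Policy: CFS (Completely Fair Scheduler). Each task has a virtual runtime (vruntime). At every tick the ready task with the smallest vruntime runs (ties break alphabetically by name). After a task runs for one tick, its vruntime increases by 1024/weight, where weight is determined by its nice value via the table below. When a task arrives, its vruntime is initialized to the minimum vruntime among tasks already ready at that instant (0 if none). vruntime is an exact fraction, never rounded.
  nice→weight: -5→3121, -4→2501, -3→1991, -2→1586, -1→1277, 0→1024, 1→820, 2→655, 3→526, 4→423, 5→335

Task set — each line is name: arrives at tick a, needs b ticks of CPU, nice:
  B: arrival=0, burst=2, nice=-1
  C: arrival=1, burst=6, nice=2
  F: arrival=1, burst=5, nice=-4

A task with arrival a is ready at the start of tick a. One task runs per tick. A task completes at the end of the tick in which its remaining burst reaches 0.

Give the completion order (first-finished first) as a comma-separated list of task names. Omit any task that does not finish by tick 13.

t=0: vr[B=0] → run B
t=1: vr[B=1024/1277 C=1024/1277 F=1024/1277] → run B
t=2: vr[C=1024/1277 F=1024/1277] → run C
t=3: vr[C=1978368/836435 F=1024/1277] → run F
t=4: vr[C=1978368/836435 F=3868672/3193777] → run F
t=5: vr[C=1978368/836435 F=5176320/3193777] → run F
t=6: vr[C=1978368/836435 F=6483968/3193777] → run F
t=7: vr[C=1978368/836435 F=7791616/3193777] → run C
t=8: vr[C=3286016/836435 F=7791616/3193777] → run F
t=9: vr[C=3286016/836435] → run C
t=10: vr[C=4593664/836435] → run C
t=11: vr[C=5901312/836435] → run C
t=12: vr[C=1441792/167287] → run C
t=13: (idle)

completion order = B, F, C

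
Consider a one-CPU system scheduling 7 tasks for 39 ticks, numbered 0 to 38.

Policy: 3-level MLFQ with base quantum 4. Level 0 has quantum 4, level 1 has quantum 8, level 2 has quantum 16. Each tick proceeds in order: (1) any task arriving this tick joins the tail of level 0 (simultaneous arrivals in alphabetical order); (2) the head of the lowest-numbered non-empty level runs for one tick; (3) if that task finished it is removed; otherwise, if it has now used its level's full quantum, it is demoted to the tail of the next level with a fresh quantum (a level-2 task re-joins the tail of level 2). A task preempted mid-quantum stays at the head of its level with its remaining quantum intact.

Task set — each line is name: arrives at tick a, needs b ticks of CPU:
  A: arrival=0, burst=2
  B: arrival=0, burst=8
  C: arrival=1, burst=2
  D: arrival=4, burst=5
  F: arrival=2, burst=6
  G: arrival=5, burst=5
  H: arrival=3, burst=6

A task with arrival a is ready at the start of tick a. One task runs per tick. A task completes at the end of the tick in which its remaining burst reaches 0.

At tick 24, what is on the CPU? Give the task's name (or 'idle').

t=0: L0/L1/L2 = AB/-/- → run A
t=1: L0/L1/L2 = ABC/-/- → run A
t=2: L0/L1/L2 = BCF/-/- → run B
t=3: L0/L1/L2 = BCFH/-/- → run B
t=4: L0/L1/L2 = BCFHD/-/- → run B
t=5: L0/L1/L2 = BCFHDG/-/- → run B
t=6: L0/L1/L2 = CFHDG/B/- → run C
t=7: L0/L1/L2 = CFHDG/B/- → run C
t=8: L0/L1/L2 = FHDG/B/- → run F
t=9: L0/L1/L2 = FHDG/B/- → run F
t=10: L0/L1/L2 = FHDG/B/- → run F
t=11: L0/L1/L2 = FHDG/B/- → run F
t=12: L0/L1/L2 = HDG/BF/- → run H
t=13: L0/L1/L2 = HDG/BF/- → run H
t=14: L0/L1/L2 = HDG/BF/- → run H
t=15: L0/L1/L2 = HDG/BF/- → run H
t=16: L0/L1/L2 = DG/BFH/- → run D
t=17: L0/L1/L2 = DG/BFH/- → run D
t=18: L0/L1/L2 = DG/BFH/- → run D
t=19: L0/L1/L2 = DG/BFH/- → run D
t=20: L0/L1/L2 = G/BFHD/- → run G
t=21: L0/L1/L2 = G/BFHD/- → run G
t=22: L0/L1/L2 = G/BFHD/- → run G
t=23: L0/L1/L2 = G/BFHD/- → run G
t=24: L0/L1/L2 = -/BFHDG/- → run B
t=25: L0/L1/L2 = -/BFHDG/- → run B
t=26: L0/L1/L2 = -/BFHDG/- → run B
t=27: L0/L1/L2 = -/BFHDG/- → run B
t=28: L0/L1/L2 = -/FHDG/- → run F
t=29: L0/L1/L2 = -/FHDG/- → run F
t=30: L0/L1/L2 = -/HDG/- → run H
t=31: L0/L1/L2 = -/HDG/- → run H
t=32: L0/L1/L2 = -/DG/- → run D
t=33: L0/L1/L2 = -/G/- → run G
t=34: (idle)
t=35: (idle)
t=36: (idle)
t=37: (idle)
t=38: (idle)

running at tick 24 = B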